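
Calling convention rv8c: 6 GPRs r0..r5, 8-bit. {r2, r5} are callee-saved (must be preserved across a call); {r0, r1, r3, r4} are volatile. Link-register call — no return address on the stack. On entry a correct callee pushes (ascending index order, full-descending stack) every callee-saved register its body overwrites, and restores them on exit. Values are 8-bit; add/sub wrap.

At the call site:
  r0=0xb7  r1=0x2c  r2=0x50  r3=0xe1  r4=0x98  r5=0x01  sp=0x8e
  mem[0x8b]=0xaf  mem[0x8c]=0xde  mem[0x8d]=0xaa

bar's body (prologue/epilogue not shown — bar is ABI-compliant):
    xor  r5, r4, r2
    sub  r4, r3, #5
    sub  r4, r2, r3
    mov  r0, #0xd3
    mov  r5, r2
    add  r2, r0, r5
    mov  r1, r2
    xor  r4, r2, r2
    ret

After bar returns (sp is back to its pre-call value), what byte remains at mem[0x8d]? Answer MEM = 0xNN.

prologue: push r2 -> mem[0x8d]=0x50, sp=0x8d
prologue: push r5 -> mem[0x8c]=0x01, sp=0x8c
body[0] xor  r5, r4, r2 -> r5=0xc8
body[1] sub  r4, r3, #5 -> r4=0xdc
body[2] sub  r4, r2, r3 -> r4=0x6f
body[3] mov  r0, #0xd3 -> r0=0xd3
body[4] mov  r5, r2 -> r5=0x50
body[5] add  r2, r0, r5 -> r2=0x23
body[6] mov  r1, r2 -> r1=0x23
body[7] xor  r4, r2, r2 -> r4=0x00
epilogue: pop r5=0x01, sp=0x8d
epilogue: pop r2=0x50, sp=0x8e
prologue pushed ['r2', 'r5'] at ['0x8d', '0x8c']

MEM = 0x50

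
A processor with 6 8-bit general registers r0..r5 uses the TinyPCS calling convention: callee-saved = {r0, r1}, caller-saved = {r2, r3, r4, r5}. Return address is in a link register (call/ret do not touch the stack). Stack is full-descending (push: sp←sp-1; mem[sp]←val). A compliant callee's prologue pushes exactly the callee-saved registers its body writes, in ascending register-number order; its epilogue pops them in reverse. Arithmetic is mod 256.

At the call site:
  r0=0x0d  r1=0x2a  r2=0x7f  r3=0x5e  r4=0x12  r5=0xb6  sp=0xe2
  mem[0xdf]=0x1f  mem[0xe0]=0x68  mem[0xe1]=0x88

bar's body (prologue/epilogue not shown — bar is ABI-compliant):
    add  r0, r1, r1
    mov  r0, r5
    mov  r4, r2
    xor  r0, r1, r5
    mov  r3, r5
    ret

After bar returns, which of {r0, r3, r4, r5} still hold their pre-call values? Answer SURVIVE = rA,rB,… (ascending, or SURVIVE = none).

SURVIVE = r0,r5

prologue: push r0 → mem[0xe1]=0x0d, sp=0xe1
body[0] add  r0, r1, r1 → r0=0x54
body[1] mov  r0, r5 → r0=0xb6
body[2] mov  r4, r2 → r4=0x7f
body[3] xor  r0, r1, r5 → r0=0x9c
body[4] mov  r3, r5 → r3=0xb6
epilogue: pop r0=0x0d, sp=0xe2
r0: callee-saved, written=True
r3: caller-saved, written=True
r4: caller-saved, written=True
r5: caller-saved, written=False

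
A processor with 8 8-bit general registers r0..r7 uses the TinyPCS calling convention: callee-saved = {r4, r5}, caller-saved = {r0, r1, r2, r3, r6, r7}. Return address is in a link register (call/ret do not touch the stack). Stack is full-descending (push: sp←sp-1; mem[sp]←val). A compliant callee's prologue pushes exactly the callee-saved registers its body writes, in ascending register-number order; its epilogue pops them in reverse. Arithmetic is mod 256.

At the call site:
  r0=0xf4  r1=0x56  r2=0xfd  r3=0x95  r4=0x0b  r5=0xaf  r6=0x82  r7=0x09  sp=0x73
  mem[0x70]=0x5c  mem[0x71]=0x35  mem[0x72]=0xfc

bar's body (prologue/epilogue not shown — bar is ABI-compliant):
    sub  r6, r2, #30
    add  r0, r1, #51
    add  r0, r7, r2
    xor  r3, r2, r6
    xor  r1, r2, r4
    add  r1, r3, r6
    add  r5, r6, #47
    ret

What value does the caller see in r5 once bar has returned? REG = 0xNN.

prologue: push r5 -> mem[0x72]=0xaf, sp=0x72
body[0] sub  r6, r2, #30 -> r6=0xdf
body[1] add  r0, r1, #51 -> r0=0x89
body[2] add  r0, r7, r2 -> r0=0x06
body[3] xor  r3, r2, r6 -> r3=0x22
body[4] xor  r1, r2, r4 -> r1=0xf6
body[5] add  r1, r3, r6 -> r1=0x01
body[6] add  r5, r6, #47 -> r5=0x0e
epilogue: pop r5=0xaf, sp=0x73
r5 is callee-saved -> restored

REG = 0xaf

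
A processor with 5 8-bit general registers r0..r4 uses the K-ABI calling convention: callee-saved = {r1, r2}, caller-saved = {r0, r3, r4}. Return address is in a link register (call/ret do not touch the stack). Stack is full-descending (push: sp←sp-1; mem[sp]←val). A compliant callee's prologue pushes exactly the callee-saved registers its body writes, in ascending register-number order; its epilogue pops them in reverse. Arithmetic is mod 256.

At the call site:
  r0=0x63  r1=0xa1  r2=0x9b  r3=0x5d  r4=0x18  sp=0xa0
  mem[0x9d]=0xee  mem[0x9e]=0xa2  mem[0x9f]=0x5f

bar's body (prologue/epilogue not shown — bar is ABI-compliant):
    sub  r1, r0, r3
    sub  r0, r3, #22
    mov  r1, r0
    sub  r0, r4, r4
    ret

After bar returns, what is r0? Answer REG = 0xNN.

REG = 0x00

prologue: push r1 → mem[0x9f]=0xa1, sp=0x9f
body[0] sub  r1, r0, r3 → r1=0x06
body[1] sub  r0, r3, #22 → r0=0x47
body[2] mov  r1, r0 → r1=0x47
body[3] sub  r0, r4, r4 → r0=0x00
epilogue: pop r1=0xa1, sp=0xa0
r0 is caller-saved → body value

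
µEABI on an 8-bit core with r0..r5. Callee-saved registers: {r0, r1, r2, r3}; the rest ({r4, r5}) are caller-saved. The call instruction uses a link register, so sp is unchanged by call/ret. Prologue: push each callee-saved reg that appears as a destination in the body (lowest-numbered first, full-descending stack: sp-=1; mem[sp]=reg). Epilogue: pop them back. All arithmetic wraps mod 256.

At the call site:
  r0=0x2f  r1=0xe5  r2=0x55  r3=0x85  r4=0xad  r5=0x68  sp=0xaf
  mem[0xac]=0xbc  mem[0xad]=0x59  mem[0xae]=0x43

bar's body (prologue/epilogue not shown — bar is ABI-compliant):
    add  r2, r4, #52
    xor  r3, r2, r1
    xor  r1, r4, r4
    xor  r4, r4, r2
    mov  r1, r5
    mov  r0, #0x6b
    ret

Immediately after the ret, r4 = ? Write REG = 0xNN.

REG = 0x4c

prologue: push r0 → mem[0xae]=0x2f, sp=0xae
prologue: push r1 → mem[0xad]=0xe5, sp=0xad
prologue: push r2 → mem[0xac]=0x55, sp=0xac
prologue: push r3 → mem[0xab]=0x85, sp=0xab
body[0] add  r2, r4, #52 → r2=0xe1
body[1] xor  r3, r2, r1 → r3=0x04
body[2] xor  r1, r4, r4 → r1=0x00
body[3] xor  r4, r4, r2 → r4=0x4c
body[4] mov  r1, r5 → r1=0x68
body[5] mov  r0, #0x6b → r0=0x6b
epilogue: pop r3=0x85, sp=0xac
epilogue: pop r2=0x55, sp=0xad
epilogue: pop r1=0xe5, sp=0xae
epilogue: pop r0=0x2f, sp=0xaf
r4 is caller-saved → body value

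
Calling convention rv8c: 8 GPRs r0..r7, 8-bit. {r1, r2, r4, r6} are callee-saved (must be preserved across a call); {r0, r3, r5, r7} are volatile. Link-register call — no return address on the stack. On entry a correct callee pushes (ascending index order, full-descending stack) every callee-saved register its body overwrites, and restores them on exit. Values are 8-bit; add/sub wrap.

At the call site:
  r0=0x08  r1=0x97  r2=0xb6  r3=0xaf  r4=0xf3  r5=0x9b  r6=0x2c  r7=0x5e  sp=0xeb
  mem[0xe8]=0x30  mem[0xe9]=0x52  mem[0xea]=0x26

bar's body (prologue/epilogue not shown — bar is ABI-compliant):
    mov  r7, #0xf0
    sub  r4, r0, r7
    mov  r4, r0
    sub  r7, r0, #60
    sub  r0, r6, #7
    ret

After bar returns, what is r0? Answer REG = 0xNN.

prologue: push r4 -> mem[0xea]=0xf3, sp=0xea
body[0] mov  r7, #0xf0 -> r7=0xf0
body[1] sub  r4, r0, r7 -> r4=0x18
body[2] mov  r4, r0 -> r4=0x08
body[3] sub  r7, r0, #60 -> r7=0xcc
body[4] sub  r0, r6, #7 -> r0=0x25
epilogue: pop r4=0xf3, sp=0xeb
r0 is caller-saved -> body value

REG = 0x25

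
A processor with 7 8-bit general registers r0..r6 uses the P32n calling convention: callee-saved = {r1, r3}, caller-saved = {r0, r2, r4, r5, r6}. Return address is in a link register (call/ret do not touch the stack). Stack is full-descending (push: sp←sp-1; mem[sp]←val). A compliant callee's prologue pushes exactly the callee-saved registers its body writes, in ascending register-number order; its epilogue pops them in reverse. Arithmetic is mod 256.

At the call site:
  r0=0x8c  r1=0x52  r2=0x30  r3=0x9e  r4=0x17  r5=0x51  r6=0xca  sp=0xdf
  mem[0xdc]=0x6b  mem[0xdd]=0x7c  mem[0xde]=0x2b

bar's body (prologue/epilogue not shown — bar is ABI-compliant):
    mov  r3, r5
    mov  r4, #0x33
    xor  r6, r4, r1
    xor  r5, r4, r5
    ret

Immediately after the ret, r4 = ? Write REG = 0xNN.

REG = 0x33

prologue: push r3 -> mem[0xde]=0x9e, sp=0xde
body[0] mov  r3, r5 -> r3=0x51
body[1] mov  r4, #0x33 -> r4=0x33
body[2] xor  r6, r4, r1 -> r6=0x61
body[3] xor  r5, r4, r5 -> r5=0x62
epilogue: pop r3=0x9e, sp=0xdf
r4 is caller-saved -> body value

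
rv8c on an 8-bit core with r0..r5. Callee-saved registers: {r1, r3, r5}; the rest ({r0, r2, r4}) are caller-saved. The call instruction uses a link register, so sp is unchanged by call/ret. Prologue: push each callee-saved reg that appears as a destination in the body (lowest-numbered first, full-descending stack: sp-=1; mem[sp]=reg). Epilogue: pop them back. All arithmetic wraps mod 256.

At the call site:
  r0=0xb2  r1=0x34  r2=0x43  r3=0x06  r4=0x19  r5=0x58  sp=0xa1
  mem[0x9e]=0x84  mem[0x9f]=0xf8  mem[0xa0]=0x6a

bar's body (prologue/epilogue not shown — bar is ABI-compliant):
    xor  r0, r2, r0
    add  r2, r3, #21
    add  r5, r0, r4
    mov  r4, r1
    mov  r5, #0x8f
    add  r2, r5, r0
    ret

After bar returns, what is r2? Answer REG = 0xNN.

REG = 0x80

prologue: push r5 → mem[0xa0]=0x58, sp=0xa0
body[0] xor  r0, r2, r0 → r0=0xf1
body[1] add  r2, r3, #21 → r2=0x1b
body[2] add  r5, r0, r4 → r5=0x0a
body[3] mov  r4, r1 → r4=0x34
body[4] mov  r5, #0x8f → r5=0x8f
body[5] add  r2, r5, r0 → r2=0x80
epilogue: pop r5=0x58, sp=0xa1
r2 is caller-saved → body value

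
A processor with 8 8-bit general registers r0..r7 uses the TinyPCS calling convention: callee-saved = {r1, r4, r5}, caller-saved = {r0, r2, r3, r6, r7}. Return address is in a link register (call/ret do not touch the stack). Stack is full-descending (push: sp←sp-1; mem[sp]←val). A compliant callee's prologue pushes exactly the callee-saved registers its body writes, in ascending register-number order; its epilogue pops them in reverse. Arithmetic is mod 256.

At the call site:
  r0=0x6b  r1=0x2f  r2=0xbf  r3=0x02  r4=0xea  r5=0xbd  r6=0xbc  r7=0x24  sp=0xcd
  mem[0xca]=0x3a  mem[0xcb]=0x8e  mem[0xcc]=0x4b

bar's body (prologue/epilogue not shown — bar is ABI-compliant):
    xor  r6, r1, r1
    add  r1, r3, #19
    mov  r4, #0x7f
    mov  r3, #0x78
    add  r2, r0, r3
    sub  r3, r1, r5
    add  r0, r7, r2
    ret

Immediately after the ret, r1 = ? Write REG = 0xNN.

prologue: push r1 -> mem[0xcc]=0x2f, sp=0xcc
prologue: push r4 -> mem[0xcb]=0xea, sp=0xcb
body[0] xor  r6, r1, r1 -> r6=0x00
body[1] add  r1, r3, #19 -> r1=0x15
body[2] mov  r4, #0x7f -> r4=0x7f
body[3] mov  r3, #0x78 -> r3=0x78
body[4] add  r2, r0, r3 -> r2=0xe3
body[5] sub  r3, r1, r5 -> r3=0x58
body[6] add  r0, r7, r2 -> r0=0x07
epilogue: pop r4=0xea, sp=0xcc
epilogue: pop r1=0x2f, sp=0xcd
r1 is callee-saved -> restored

REG = 0x2f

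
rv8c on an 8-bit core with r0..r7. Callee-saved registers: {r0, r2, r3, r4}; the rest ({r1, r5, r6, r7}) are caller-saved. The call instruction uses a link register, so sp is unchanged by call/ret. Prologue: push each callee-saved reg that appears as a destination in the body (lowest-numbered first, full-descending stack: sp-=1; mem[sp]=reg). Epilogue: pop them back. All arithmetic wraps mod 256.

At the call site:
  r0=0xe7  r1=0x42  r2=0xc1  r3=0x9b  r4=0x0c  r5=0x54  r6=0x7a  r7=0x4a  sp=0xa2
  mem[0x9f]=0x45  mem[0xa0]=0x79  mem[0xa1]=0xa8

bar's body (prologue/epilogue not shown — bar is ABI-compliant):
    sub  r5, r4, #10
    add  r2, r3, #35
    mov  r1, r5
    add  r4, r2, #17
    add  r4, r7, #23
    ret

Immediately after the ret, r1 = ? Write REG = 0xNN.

prologue: push r2 → mem[0xa1]=0xc1, sp=0xa1
prologue: push r4 → mem[0xa0]=0x0c, sp=0xa0
body[0] sub  r5, r4, #10 → r5=0x02
body[1] add  r2, r3, #35 → r2=0xbe
body[2] mov  r1, r5 → r1=0x02
body[3] add  r4, r2, #17 → r4=0xcf
body[4] add  r4, r7, #23 → r4=0x61
epilogue: pop r4=0x0c, sp=0xa1
epilogue: pop r2=0xc1, sp=0xa2
r1 is caller-saved → body value

REG = 0x02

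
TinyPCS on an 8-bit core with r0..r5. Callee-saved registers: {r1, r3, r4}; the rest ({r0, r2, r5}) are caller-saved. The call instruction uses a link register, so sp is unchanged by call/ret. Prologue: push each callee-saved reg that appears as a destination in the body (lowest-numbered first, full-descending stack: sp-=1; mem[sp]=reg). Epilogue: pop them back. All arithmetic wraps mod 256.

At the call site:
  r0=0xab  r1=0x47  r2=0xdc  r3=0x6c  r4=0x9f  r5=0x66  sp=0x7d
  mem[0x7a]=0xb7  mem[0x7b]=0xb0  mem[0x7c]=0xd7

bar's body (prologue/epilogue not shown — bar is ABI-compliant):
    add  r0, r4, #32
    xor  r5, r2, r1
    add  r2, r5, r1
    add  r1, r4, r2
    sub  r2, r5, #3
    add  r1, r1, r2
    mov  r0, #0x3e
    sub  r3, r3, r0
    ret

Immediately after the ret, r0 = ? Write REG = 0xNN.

REG = 0x3e

prologue: push r1 → mem[0x7c]=0x47, sp=0x7c
prologue: push r3 → mem[0x7b]=0x6c, sp=0x7b
body[0] add  r0, r4, #32 → r0=0xbf
body[1] xor  r5, r2, r1 → r5=0x9b
body[2] add  r2, r5, r1 → r2=0xe2
body[3] add  r1, r4, r2 → r1=0x81
body[4] sub  r2, r5, #3 → r2=0x98
body[5] add  r1, r1, r2 → r1=0x19
body[6] mov  r0, #0x3e → r0=0x3e
body[7] sub  r3, r3, r0 → r3=0x2e
epilogue: pop r3=0x6c, sp=0x7c
epilogue: pop r1=0x47, sp=0x7d
r0 is caller-saved → body value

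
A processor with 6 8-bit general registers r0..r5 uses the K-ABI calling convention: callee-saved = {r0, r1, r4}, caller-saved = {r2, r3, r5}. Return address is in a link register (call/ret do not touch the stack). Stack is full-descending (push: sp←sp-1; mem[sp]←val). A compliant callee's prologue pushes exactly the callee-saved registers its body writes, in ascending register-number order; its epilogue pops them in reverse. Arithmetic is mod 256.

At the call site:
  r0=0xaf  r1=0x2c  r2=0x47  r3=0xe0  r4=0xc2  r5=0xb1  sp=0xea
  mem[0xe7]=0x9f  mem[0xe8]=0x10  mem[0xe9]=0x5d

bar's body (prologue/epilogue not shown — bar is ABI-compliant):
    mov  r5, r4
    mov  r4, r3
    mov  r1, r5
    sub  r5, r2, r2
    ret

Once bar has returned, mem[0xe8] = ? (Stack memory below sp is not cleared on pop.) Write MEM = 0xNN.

MEM = 0xc2

prologue: push r1 → mem[0xe9]=0x2c, sp=0xe9
prologue: push r4 → mem[0xe8]=0xc2, sp=0xe8
body[0] mov  r5, r4 → r5=0xc2
body[1] mov  r4, r3 → r4=0xe0
body[2] mov  r1, r5 → r1=0xc2
body[3] sub  r5, r2, r2 → r5=0x00
epilogue: pop r4=0xc2, sp=0xe9
epilogue: pop r1=0x2c, sp=0xea
prologue pushed ['r1', 'r4'] at ['0xe9', '0xe8']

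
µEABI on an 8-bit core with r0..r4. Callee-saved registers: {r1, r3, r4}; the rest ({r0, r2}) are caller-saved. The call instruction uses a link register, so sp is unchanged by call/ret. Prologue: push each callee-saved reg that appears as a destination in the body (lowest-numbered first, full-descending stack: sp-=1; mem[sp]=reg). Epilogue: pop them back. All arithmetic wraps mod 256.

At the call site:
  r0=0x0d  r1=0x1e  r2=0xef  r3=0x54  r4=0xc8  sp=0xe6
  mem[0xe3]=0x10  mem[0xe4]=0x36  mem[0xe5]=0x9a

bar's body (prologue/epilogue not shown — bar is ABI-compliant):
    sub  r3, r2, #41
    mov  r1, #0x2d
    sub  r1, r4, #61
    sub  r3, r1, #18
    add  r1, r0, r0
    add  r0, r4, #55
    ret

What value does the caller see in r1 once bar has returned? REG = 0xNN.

REG = 0x1e

prologue: push r1 -> mem[0xe5]=0x1e, sp=0xe5
prologue: push r3 -> mem[0xe4]=0x54, sp=0xe4
body[0] sub  r3, r2, #41 -> r3=0xc6
body[1] mov  r1, #0x2d -> r1=0x2d
body[2] sub  r1, r4, #61 -> r1=0x8b
body[3] sub  r3, r1, #18 -> r3=0x79
body[4] add  r1, r0, r0 -> r1=0x1a
body[5] add  r0, r4, #55 -> r0=0xff
epilogue: pop r3=0x54, sp=0xe5
epilogue: pop r1=0x1e, sp=0xe6
r1 is callee-saved -> restored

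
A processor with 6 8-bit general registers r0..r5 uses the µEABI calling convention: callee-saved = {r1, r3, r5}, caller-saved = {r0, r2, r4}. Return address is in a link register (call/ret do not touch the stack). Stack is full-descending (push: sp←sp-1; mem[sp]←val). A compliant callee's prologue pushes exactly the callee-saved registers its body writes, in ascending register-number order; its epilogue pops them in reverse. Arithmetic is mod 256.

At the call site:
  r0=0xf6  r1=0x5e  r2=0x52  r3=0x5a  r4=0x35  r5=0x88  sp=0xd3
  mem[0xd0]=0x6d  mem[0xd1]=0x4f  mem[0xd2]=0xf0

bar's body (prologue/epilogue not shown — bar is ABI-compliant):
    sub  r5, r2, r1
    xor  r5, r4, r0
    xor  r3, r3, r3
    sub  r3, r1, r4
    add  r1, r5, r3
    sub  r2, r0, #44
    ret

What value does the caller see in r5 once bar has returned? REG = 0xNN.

REG = 0x88

prologue: push r1 → mem[0xd2]=0x5e, sp=0xd2
prologue: push r3 → mem[0xd1]=0x5a, sp=0xd1
prologue: push r5 → mem[0xd0]=0x88, sp=0xd0
body[0] sub  r5, r2, r1 → r5=0xf4
body[1] xor  r5, r4, r0 → r5=0xc3
body[2] xor  r3, r3, r3 → r3=0x00
body[3] sub  r3, r1, r4 → r3=0x29
body[4] add  r1, r5, r3 → r1=0xec
body[5] sub  r2, r0, #44 → r2=0xca
epilogue: pop r5=0x88, sp=0xd1
epilogue: pop r3=0x5a, sp=0xd2
epilogue: pop r1=0x5e, sp=0xd3
r5 is callee-saved → restored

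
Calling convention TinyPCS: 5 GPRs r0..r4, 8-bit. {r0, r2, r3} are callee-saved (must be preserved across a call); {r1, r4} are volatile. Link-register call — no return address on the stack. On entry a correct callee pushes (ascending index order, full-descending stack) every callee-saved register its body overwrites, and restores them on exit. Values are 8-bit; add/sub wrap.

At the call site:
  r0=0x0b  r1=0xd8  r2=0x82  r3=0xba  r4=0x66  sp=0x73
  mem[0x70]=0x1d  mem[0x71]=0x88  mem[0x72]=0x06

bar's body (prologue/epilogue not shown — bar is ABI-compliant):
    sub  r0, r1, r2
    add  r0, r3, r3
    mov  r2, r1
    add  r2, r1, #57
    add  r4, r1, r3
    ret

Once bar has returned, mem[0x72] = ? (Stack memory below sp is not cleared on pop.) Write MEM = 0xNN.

MEM = 0x0b

prologue: push r0 → mem[0x72]=0x0b, sp=0x72
prologue: push r2 → mem[0x71]=0x82, sp=0x71
body[0] sub  r0, r1, r2 → r0=0x56
body[1] add  r0, r3, r3 → r0=0x74
body[2] mov  r2, r1 → r2=0xd8
body[3] add  r2, r1, #57 → r2=0x11
body[4] add  r4, r1, r3 → r4=0x92
epilogue: pop r2=0x82, sp=0x72
epilogue: pop r0=0x0b, sp=0x73
prologue pushed ['r0', 'r2'] at ['0x72', '0x71']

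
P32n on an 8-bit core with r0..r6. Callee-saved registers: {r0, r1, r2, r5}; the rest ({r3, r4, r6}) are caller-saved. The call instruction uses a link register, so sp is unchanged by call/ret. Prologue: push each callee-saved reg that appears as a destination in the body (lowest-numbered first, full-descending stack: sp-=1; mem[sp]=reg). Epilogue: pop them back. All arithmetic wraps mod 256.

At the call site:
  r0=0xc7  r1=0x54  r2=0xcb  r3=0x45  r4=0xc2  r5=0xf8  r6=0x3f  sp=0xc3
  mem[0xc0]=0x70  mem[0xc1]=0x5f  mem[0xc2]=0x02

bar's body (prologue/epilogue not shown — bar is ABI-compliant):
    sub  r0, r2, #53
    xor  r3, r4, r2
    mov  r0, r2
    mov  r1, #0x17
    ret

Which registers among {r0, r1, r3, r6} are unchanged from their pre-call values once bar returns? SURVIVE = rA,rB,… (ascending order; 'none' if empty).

prologue: push r0 → mem[0xc2]=0xc7, sp=0xc2
prologue: push r1 → mem[0xc1]=0x54, sp=0xc1
body[0] sub  r0, r2, #53 → r0=0x96
body[1] xor  r3, r4, r2 → r3=0x09
body[2] mov  r0, r2 → r0=0xcb
body[3] mov  r1, #0x17 → r1=0x17
epilogue: pop r1=0x54, sp=0xc2
epilogue: pop r0=0xc7, sp=0xc3
r0: callee-saved, written=True
r1: callee-saved, written=True
r3: caller-saved, written=True
r6: caller-saved, written=False

SURVIVE = r0,r1,r6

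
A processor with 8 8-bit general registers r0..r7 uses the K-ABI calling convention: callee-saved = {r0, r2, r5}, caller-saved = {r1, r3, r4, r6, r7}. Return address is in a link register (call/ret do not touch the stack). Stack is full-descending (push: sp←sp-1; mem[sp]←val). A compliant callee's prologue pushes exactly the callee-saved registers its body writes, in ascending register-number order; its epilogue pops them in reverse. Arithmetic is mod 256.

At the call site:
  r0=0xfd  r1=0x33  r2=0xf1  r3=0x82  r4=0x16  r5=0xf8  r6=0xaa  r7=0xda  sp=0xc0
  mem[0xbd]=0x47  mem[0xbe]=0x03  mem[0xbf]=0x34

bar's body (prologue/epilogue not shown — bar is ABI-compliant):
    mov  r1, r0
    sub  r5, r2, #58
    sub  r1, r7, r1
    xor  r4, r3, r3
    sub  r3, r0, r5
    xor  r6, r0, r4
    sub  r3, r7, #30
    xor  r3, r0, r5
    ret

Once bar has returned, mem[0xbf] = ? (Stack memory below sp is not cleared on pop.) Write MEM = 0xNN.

MEM = 0xf8

prologue: push r5 -> mem[0xbf]=0xf8, sp=0xbf
body[0] mov  r1, r0 -> r1=0xfd
body[1] sub  r5, r2, #58 -> r5=0xb7
body[2] sub  r1, r7, r1 -> r1=0xdd
body[3] xor  r4, r3, r3 -> r4=0x00
body[4] sub  r3, r0, r5 -> r3=0x46
body[5] xor  r6, r0, r4 -> r6=0xfd
body[6] sub  r3, r7, #30 -> r3=0xbc
body[7] xor  r3, r0, r5 -> r3=0x4a
epilogue: pop r5=0xf8, sp=0xc0
prologue pushed ['r5'] at ['0xbf']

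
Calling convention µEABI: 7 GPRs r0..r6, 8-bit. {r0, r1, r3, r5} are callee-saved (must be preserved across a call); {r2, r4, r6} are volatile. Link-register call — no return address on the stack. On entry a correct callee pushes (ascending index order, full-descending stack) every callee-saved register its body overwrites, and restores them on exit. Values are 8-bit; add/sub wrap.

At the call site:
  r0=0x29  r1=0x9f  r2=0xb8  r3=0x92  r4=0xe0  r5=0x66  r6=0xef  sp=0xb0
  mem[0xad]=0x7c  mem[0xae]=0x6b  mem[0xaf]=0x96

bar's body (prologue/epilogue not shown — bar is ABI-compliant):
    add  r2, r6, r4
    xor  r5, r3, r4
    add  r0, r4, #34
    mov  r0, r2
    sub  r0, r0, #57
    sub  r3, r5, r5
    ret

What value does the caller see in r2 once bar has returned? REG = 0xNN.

prologue: push r0 → mem[0xaf]=0x29, sp=0xaf
prologue: push r3 → mem[0xae]=0x92, sp=0xae
prologue: push r5 → mem[0xad]=0x66, sp=0xad
body[0] add  r2, r6, r4 → r2=0xcf
body[1] xor  r5, r3, r4 → r5=0x72
body[2] add  r0, r4, #34 → r0=0x02
body[3] mov  r0, r2 → r0=0xcf
body[4] sub  r0, r0, #57 → r0=0x96
body[5] sub  r3, r5, r5 → r3=0x00
epilogue: pop r5=0x66, sp=0xae
epilogue: pop r3=0x92, sp=0xaf
epilogue: pop r0=0x29, sp=0xb0
r2 is caller-saved → body value

REG = 0xcf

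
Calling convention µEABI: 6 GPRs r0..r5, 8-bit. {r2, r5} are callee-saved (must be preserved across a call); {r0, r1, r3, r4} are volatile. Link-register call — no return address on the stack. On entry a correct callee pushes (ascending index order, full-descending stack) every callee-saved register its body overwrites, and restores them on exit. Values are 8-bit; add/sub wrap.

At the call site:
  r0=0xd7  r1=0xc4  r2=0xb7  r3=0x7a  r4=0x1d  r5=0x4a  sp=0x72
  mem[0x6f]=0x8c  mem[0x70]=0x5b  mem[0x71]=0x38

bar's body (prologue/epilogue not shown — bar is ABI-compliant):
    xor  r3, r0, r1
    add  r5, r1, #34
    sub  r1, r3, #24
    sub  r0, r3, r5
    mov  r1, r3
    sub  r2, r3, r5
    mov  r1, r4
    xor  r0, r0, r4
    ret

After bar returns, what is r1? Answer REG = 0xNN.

REG = 0x1d

prologue: push r2 -> mem[0x71]=0xb7, sp=0x71
prologue: push r5 -> mem[0x70]=0x4a, sp=0x70
body[0] xor  r3, r0, r1 -> r3=0x13
body[1] add  r5, r1, #34 -> r5=0xe6
body[2] sub  r1, r3, #24 -> r1=0xfb
body[3] sub  r0, r3, r5 -> r0=0x2d
body[4] mov  r1, r3 -> r1=0x13
body[5] sub  r2, r3, r5 -> r2=0x2d
body[6] mov  r1, r4 -> r1=0x1d
body[7] xor  r0, r0, r4 -> r0=0x30
epilogue: pop r5=0x4a, sp=0x71
epilogue: pop r2=0xb7, sp=0x72
r1 is caller-saved -> body value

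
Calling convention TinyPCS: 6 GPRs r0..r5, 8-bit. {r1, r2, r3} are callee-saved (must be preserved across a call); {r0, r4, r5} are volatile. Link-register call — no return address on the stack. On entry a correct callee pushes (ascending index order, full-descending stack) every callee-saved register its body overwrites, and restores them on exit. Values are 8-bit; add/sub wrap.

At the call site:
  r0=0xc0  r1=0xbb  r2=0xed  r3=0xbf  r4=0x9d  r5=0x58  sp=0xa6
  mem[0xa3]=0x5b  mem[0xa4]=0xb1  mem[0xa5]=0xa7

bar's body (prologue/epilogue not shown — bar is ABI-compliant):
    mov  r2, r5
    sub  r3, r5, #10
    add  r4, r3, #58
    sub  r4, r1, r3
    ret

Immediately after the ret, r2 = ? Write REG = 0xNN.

REG = 0xed

prologue: push r2 → mem[0xa5]=0xed, sp=0xa5
prologue: push r3 → mem[0xa4]=0xbf, sp=0xa4
body[0] mov  r2, r5 → r2=0x58
body[1] sub  r3, r5, #10 → r3=0x4e
body[2] add  r4, r3, #58 → r4=0x88
body[3] sub  r4, r1, r3 → r4=0x6d
epilogue: pop r3=0xbf, sp=0xa5
epilogue: pop r2=0xed, sp=0xa6
r2 is callee-saved → restored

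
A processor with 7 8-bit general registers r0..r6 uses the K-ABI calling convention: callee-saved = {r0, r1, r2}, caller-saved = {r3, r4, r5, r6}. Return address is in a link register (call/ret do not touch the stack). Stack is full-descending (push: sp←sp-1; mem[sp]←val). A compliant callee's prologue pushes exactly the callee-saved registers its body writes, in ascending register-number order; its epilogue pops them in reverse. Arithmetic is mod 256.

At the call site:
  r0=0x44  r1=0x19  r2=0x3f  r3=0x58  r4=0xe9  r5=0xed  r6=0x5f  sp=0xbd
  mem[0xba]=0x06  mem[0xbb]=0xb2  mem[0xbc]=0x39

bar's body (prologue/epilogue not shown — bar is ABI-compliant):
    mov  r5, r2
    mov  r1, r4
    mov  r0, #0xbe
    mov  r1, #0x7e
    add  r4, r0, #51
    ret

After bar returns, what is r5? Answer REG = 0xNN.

prologue: push r0 -> mem[0xbc]=0x44, sp=0xbc
prologue: push r1 -> mem[0xbb]=0x19, sp=0xbb
body[0] mov  r5, r2 -> r5=0x3f
body[1] mov  r1, r4 -> r1=0xe9
body[2] mov  r0, #0xbe -> r0=0xbe
body[3] mov  r1, #0x7e -> r1=0x7e
body[4] add  r4, r0, #51 -> r4=0xf1
epilogue: pop r1=0x19, sp=0xbc
epilogue: pop r0=0x44, sp=0xbd
r5 is caller-saved -> body value

REG = 0x3f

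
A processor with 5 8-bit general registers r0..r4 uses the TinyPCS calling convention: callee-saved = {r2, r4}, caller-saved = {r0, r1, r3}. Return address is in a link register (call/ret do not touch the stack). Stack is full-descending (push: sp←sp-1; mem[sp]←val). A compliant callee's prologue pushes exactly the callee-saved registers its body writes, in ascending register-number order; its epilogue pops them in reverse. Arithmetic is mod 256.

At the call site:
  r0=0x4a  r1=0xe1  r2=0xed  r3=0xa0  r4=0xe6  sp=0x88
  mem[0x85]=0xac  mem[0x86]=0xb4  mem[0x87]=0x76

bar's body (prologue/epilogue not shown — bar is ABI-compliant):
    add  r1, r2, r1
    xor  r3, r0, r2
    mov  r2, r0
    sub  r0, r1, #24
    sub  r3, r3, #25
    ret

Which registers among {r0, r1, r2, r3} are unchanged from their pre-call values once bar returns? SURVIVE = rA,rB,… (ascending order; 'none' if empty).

SURVIVE = r2

prologue: push r2 -> mem[0x87]=0xed, sp=0x87
body[0] add  r1, r2, r1 -> r1=0xce
body[1] xor  r3, r0, r2 -> r3=0xa7
body[2] mov  r2, r0 -> r2=0x4a
body[3] sub  r0, r1, #24 -> r0=0xb6
body[4] sub  r3, r3, #25 -> r3=0x8e
epilogue: pop r2=0xed, sp=0x88
r0: caller-saved, written=True
r1: caller-saved, written=True
r2: callee-saved, written=True
r3: caller-saved, written=True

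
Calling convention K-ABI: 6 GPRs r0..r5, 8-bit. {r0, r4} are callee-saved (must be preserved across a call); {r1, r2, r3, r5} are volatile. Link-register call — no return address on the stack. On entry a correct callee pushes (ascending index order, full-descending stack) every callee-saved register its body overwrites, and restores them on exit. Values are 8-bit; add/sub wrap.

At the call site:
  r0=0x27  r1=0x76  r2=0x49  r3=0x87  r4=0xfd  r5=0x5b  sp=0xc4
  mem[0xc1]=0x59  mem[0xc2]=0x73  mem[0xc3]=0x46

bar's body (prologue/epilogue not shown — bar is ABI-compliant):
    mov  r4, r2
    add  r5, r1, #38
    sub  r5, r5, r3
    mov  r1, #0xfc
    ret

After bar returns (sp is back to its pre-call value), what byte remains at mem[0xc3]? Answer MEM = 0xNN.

MEM = 0xfd

prologue: push r4 → mem[0xc3]=0xfd, sp=0xc3
body[0] mov  r4, r2 → r4=0x49
body[1] add  r5, r1, #38 → r5=0x9c
body[2] sub  r5, r5, r3 → r5=0x15
body[3] mov  r1, #0xfc → r1=0xfc
epilogue: pop r4=0xfd, sp=0xc4
prologue pushed ['r4'] at ['0xc3']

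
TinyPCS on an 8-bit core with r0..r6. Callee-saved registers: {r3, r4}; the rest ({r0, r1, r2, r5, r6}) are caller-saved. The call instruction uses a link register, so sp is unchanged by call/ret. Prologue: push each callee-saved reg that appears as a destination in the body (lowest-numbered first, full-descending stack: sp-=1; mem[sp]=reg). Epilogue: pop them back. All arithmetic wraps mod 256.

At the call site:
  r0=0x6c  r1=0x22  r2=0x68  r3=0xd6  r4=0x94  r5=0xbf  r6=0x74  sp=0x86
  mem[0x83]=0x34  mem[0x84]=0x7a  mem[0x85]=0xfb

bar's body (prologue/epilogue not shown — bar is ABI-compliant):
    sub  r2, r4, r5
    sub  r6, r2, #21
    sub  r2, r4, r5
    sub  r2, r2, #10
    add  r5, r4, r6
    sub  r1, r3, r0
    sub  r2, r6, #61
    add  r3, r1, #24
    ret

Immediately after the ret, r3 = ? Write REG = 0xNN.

REG = 0xd6

prologue: push r3 -> mem[0x85]=0xd6, sp=0x85
body[0] sub  r2, r4, r5 -> r2=0xd5
body[1] sub  r6, r2, #21 -> r6=0xc0
body[2] sub  r2, r4, r5 -> r2=0xd5
body[3] sub  r2, r2, #10 -> r2=0xcb
body[4] add  r5, r4, r6 -> r5=0x54
body[5] sub  r1, r3, r0 -> r1=0x6a
body[6] sub  r2, r6, #61 -> r2=0x83
body[7] add  r3, r1, #24 -> r3=0x82
epilogue: pop r3=0xd6, sp=0x86
r3 is callee-saved -> restored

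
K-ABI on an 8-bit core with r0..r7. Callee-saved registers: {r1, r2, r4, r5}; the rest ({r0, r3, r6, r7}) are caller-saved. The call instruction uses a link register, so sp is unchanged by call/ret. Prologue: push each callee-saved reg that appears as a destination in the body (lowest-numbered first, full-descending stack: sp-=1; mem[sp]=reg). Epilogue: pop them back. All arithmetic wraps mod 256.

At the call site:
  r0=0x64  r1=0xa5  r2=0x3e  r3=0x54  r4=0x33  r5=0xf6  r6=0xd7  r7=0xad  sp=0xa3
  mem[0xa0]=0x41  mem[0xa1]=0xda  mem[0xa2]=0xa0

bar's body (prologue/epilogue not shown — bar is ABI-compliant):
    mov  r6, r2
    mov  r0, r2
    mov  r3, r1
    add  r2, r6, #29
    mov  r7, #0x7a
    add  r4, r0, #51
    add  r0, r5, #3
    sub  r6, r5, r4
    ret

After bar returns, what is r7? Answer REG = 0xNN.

REG = 0x7a

prologue: push r2 -> mem[0xa2]=0x3e, sp=0xa2
prologue: push r4 -> mem[0xa1]=0x33, sp=0xa1
body[0] mov  r6, r2 -> r6=0x3e
body[1] mov  r0, r2 -> r0=0x3e
body[2] mov  r3, r1 -> r3=0xa5
body[3] add  r2, r6, #29 -> r2=0x5b
body[4] mov  r7, #0x7a -> r7=0x7a
body[5] add  r4, r0, #51 -> r4=0x71
body[6] add  r0, r5, #3 -> r0=0xf9
body[7] sub  r6, r5, r4 -> r6=0x85
epilogue: pop r4=0x33, sp=0xa2
epilogue: pop r2=0x3e, sp=0xa3
r7 is caller-saved -> body value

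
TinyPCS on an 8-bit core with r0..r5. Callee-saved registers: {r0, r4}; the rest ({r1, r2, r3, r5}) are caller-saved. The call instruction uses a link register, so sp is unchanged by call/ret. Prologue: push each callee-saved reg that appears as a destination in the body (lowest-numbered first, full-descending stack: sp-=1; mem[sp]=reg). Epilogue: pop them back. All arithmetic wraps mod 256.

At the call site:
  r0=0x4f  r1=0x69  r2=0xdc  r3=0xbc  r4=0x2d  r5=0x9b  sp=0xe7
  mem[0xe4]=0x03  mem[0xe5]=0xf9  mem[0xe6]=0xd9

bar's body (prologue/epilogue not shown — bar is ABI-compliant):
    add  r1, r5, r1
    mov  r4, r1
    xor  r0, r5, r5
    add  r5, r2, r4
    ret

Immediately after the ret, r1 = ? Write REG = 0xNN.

REG = 0x04

prologue: push r0 -> mem[0xe6]=0x4f, sp=0xe6
prologue: push r4 -> mem[0xe5]=0x2d, sp=0xe5
body[0] add  r1, r5, r1 -> r1=0x04
body[1] mov  r4, r1 -> r4=0x04
body[2] xor  r0, r5, r5 -> r0=0x00
body[3] add  r5, r2, r4 -> r5=0xe0
epilogue: pop r4=0x2d, sp=0xe6
epilogue: pop r0=0x4f, sp=0xe7
r1 is caller-saved -> body value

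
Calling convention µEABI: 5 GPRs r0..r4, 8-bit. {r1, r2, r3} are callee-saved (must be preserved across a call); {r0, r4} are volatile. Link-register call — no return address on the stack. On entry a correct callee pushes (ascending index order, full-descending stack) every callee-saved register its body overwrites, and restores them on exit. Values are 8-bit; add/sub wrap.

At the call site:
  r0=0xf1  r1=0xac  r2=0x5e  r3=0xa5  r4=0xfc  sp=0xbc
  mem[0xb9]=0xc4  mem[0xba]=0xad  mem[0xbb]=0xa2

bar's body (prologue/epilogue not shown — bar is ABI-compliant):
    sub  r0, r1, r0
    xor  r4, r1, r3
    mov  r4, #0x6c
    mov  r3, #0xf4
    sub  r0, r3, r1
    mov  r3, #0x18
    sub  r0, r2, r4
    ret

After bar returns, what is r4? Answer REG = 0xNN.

REG = 0x6c

prologue: push r3 → mem[0xbb]=0xa5, sp=0xbb
body[0] sub  r0, r1, r0 → r0=0xbb
body[1] xor  r4, r1, r3 → r4=0x09
body[2] mov  r4, #0x6c → r4=0x6c
body[3] mov  r3, #0xf4 → r3=0xf4
body[4] sub  r0, r3, r1 → r0=0x48
body[5] mov  r3, #0x18 → r3=0x18
body[6] sub  r0, r2, r4 → r0=0xf2
epilogue: pop r3=0xa5, sp=0xbc
r4 is caller-saved → body value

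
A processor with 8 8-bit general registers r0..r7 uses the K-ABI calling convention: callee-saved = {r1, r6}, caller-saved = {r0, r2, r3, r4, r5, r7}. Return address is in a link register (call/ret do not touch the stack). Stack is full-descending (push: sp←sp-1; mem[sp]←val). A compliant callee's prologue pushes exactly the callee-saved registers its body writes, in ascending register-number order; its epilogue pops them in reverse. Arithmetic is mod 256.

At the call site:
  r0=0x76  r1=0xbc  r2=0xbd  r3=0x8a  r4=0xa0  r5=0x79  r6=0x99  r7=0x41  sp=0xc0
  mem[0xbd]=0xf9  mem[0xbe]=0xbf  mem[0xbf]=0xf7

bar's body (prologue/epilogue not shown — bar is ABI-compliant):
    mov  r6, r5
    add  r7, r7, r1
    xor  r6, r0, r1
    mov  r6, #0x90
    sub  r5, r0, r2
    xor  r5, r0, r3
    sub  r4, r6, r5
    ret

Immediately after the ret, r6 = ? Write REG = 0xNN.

REG = 0x99

prologue: push r6 → mem[0xbf]=0x99, sp=0xbf
body[0] mov  r6, r5 → r6=0x79
body[1] add  r7, r7, r1 → r7=0xfd
body[2] xor  r6, r0, r1 → r6=0xca
body[3] mov  r6, #0x90 → r6=0x90
body[4] sub  r5, r0, r2 → r5=0xb9
body[5] xor  r5, r0, r3 → r5=0xfc
body[6] sub  r4, r6, r5 → r4=0x94
epilogue: pop r6=0x99, sp=0xc0
r6 is callee-saved → restored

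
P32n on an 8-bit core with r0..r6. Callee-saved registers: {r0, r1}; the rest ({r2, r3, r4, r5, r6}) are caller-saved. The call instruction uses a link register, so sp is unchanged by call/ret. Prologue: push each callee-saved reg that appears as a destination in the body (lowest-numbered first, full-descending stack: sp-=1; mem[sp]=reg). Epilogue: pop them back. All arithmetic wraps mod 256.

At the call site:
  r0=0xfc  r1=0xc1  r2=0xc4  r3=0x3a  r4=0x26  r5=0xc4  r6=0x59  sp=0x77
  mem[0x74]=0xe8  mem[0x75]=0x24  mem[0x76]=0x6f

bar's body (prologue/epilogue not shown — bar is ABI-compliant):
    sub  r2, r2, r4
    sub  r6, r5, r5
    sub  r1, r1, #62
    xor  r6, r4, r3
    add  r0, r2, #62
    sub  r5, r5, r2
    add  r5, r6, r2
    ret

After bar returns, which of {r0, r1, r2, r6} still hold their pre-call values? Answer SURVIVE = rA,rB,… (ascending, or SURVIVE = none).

prologue: push r0 -> mem[0x76]=0xfc, sp=0x76
prologue: push r1 -> mem[0x75]=0xc1, sp=0x75
body[0] sub  r2, r2, r4 -> r2=0x9e
body[1] sub  r6, r5, r5 -> r6=0x00
body[2] sub  r1, r1, #62 -> r1=0x83
body[3] xor  r6, r4, r3 -> r6=0x1c
body[4] add  r0, r2, #62 -> r0=0xdc
body[5] sub  r5, r5, r2 -> r5=0x26
body[6] add  r5, r6, r2 -> r5=0xba
epilogue: pop r1=0xc1, sp=0x76
epilogue: pop r0=0xfc, sp=0x77
r0: callee-saved, written=True
r1: callee-saved, written=True
r2: caller-saved, written=True
r6: caller-saved, written=True

SURVIVE = r0,r1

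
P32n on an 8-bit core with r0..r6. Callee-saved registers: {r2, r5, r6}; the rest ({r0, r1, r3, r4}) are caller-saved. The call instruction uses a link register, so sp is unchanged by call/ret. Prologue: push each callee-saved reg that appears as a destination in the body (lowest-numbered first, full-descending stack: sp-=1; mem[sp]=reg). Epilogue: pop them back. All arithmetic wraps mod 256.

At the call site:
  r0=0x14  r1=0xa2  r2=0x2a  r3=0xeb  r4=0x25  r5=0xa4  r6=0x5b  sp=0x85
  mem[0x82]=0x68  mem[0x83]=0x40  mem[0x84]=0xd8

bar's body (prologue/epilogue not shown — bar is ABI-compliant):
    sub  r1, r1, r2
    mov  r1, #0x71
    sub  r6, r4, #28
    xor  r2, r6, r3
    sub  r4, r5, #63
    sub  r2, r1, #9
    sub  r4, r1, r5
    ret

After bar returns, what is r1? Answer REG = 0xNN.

prologue: push r2 → mem[0x84]=0x2a, sp=0x84
prologue: push r6 → mem[0x83]=0x5b, sp=0x83
body[0] sub  r1, r1, r2 → r1=0x78
body[1] mov  r1, #0x71 → r1=0x71
body[2] sub  r6, r4, #28 → r6=0x09
body[3] xor  r2, r6, r3 → r2=0xe2
body[4] sub  r4, r5, #63 → r4=0x65
body[5] sub  r2, r1, #9 → r2=0x68
body[6] sub  r4, r1, r5 → r4=0xcd
epilogue: pop r6=0x5b, sp=0x84
epilogue: pop r2=0x2a, sp=0x85
r1 is caller-saved → body value

REG = 0x71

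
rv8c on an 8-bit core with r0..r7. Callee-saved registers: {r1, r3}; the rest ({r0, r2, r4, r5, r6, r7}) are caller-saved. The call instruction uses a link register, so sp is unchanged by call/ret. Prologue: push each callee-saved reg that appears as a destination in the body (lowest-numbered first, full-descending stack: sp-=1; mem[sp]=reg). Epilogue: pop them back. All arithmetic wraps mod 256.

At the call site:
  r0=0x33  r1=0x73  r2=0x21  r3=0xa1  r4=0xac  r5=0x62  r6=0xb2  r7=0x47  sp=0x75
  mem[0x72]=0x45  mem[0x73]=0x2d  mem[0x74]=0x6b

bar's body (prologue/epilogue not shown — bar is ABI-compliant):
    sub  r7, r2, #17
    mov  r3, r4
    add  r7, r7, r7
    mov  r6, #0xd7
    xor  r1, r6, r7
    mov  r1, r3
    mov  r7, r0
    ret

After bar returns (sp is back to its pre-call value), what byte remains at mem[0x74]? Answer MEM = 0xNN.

MEM = 0x73

prologue: push r1 → mem[0x74]=0x73, sp=0x74
prologue: push r3 → mem[0x73]=0xa1, sp=0x73
body[0] sub  r7, r2, #17 → r7=0x10
body[1] mov  r3, r4 → r3=0xac
body[2] add  r7, r7, r7 → r7=0x20
body[3] mov  r6, #0xd7 → r6=0xd7
body[4] xor  r1, r6, r7 → r1=0xf7
body[5] mov  r1, r3 → r1=0xac
body[6] mov  r7, r0 → r7=0x33
epilogue: pop r3=0xa1, sp=0x74
epilogue: pop r1=0x73, sp=0x75
prologue pushed ['r1', 'r3'] at ['0x74', '0x73']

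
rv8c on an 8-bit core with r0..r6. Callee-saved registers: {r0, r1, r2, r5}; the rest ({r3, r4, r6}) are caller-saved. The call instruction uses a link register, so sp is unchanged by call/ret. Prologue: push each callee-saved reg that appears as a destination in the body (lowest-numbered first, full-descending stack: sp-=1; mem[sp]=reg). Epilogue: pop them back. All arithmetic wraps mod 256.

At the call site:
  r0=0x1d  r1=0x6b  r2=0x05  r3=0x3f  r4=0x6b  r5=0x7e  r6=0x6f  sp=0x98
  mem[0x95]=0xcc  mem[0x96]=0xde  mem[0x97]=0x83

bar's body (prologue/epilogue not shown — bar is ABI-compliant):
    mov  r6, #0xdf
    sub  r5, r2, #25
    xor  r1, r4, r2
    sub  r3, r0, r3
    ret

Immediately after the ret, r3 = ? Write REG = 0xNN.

REG = 0xde

prologue: push r1 → mem[0x97]=0x6b, sp=0x97
prologue: push r5 → mem[0x96]=0x7e, sp=0x96
body[0] mov  r6, #0xdf → r6=0xdf
body[1] sub  r5, r2, #25 → r5=0xec
body[2] xor  r1, r4, r2 → r1=0x6e
body[3] sub  r3, r0, r3 → r3=0xde
epilogue: pop r5=0x7e, sp=0x97
epilogue: pop r1=0x6b, sp=0x98
r3 is caller-saved → body value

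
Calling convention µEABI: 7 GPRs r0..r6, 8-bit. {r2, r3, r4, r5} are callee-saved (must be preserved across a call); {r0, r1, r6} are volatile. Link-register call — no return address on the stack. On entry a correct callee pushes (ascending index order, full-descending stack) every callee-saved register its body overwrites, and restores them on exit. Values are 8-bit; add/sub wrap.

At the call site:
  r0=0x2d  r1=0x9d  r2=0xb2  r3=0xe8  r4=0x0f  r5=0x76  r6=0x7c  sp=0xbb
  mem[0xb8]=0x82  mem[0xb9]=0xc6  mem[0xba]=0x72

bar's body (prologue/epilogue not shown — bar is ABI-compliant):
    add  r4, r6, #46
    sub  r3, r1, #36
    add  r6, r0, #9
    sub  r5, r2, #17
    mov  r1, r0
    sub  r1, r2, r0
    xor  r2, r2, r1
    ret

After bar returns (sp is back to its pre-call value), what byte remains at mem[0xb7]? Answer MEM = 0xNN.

prologue: push r2 -> mem[0xba]=0xb2, sp=0xba
prologue: push r3 -> mem[0xb9]=0xe8, sp=0xb9
prologue: push r4 -> mem[0xb8]=0x0f, sp=0xb8
prologue: push r5 -> mem[0xb7]=0x76, sp=0xb7
body[0] add  r4, r6, #46 -> r4=0xaa
body[1] sub  r3, r1, #36 -> r3=0x79
body[2] add  r6, r0, #9 -> r6=0x36
body[3] sub  r5, r2, #17 -> r5=0xa1
body[4] mov  r1, r0 -> r1=0x2d
body[5] sub  r1, r2, r0 -> r1=0x85
body[6] xor  r2, r2, r1 -> r2=0x37
epilogue: pop r5=0x76, sp=0xb8
epilogue: pop r4=0x0f, sp=0xb9
epilogue: pop r3=0xe8, sp=0xba
epilogue: pop r2=0xb2, sp=0xbb
prologue pushed ['r2', 'r3', 'r4', 'r5'] at ['0xba', '0xb9', '0xb8', '0xb7']

MEM = 0x76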